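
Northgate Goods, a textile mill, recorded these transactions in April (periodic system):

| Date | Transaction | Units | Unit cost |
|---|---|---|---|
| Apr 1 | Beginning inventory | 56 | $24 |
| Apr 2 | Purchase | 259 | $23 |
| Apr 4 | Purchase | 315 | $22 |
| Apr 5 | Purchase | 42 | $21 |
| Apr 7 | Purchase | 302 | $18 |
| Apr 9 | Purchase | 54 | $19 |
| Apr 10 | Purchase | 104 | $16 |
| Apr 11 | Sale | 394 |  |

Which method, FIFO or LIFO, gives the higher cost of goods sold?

FIFO COGS: 56 @ $24 + 259 @ $23 + 79 @ $22 = $9,039
LIFO COGS: 104 @ $16 + 54 @ $19 + 236 @ $18 = $6,938

FIFO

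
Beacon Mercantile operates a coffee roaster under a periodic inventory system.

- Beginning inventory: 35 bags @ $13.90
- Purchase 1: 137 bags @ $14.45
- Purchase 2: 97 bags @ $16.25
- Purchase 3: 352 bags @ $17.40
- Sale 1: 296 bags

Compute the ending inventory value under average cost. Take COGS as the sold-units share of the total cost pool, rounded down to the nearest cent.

Sale 1, sell 296: 296/621 × $10,167.20 → $4,846.20
Ending inventory (cost pool remaining) = $5,321.00

Ending inventory = $5,321.00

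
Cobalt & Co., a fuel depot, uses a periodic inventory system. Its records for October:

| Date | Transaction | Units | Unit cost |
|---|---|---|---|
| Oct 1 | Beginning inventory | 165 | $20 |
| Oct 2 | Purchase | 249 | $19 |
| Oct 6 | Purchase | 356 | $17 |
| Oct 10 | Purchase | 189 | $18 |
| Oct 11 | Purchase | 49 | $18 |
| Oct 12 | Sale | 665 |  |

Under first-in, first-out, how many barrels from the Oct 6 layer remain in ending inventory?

105

Oct 12, 665 sold [FIFO — oldest first]: 165 @ $20 + 249 @ $19 + 251 @ $17 = $12,298
Ending inventory: 105 @ $17 + 189 @ $18 + 49 @ $18 = $6,069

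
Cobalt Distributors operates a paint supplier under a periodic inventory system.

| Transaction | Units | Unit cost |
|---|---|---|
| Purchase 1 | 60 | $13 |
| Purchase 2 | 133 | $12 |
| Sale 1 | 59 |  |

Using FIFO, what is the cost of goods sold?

Sale 1 (59) [FIFO — oldest first]: 59 @ $13 = $767
Ending inventory: 1 @ $13 + 133 @ $12 = $1,609

COGS = $767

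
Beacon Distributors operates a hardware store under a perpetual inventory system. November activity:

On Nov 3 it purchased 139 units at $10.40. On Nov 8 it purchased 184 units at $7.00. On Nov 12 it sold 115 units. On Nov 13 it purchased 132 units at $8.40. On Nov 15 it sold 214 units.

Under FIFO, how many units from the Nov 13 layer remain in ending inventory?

126

Nov 12, 115 sold [FIFO — oldest first]: 115 @ $10.40 = $1,196.00
Nov 15, 214 sold [FIFO — oldest first]: 24 @ $10.40 + 184 @ $7.00 + 6 @ $8.40 = $1,588.00
Total COGS = $1,196.00 + $1,588.00 = $2,784.00
Ending inventory: 126 @ $8.40 = $1,058.40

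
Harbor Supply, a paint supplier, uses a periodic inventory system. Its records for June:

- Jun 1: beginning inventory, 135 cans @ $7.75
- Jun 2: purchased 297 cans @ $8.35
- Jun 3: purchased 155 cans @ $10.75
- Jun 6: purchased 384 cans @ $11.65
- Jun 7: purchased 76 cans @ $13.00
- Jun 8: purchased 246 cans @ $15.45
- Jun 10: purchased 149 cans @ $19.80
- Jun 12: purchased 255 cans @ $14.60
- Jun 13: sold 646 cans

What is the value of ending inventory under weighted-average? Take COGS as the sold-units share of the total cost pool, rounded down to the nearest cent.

Jun 13, sell 646: 646/1697 × $21,127.95 → $8,042.81
Ending inventory (cost pool remaining) = $13,085.14

Ending inventory = $13,085.14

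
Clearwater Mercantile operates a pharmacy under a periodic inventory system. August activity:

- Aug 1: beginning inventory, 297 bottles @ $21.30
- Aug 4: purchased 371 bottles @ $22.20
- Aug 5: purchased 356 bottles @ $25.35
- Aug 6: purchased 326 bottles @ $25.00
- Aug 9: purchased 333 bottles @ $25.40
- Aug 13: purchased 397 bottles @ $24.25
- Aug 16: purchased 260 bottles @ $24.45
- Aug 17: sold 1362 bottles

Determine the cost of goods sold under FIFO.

COGS = $32,041.70

Aug 17, 1362 sold [FIFO — oldest first]: 297 @ $21.30 + 371 @ $22.20 + 356 @ $25.35 + 326 @ $25.00 + 12 @ $25.40 = $32,041.70
Ending inventory: 321 @ $25.40 + 397 @ $24.25 + 260 @ $24.45 = $24,137.65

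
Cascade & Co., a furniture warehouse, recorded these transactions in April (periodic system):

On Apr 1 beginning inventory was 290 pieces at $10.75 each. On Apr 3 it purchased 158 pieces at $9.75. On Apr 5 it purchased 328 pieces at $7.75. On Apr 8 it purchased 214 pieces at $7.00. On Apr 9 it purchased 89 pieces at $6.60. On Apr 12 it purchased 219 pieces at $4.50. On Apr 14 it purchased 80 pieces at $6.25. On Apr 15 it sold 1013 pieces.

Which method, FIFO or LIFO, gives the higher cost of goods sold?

FIFO

FIFO COGS: 290 @ $10.75 + 158 @ $9.75 + 328 @ $7.75 + 214 @ $7.00 + 23 @ $6.60 = $8,849.80
LIFO COGS: 80 @ $6.25 + 219 @ $4.50 + 89 @ $6.60 + 214 @ $7.00 + 328 @ $7.75 + 83 @ $9.75 = $6,922.15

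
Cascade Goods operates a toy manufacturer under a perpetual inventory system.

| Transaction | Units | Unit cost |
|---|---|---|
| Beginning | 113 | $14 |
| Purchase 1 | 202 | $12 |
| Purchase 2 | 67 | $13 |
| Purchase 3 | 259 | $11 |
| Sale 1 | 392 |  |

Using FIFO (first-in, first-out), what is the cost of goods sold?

COGS = $4,987

Sale 1 (392) [FIFO — oldest first]: 113 @ $14 + 202 @ $12 + 67 @ $13 + 10 @ $11 = $4,987
Ending inventory: 249 @ $11 = $2,739
Check: goods available $7,726 = COGS $4,987 + ending $2,739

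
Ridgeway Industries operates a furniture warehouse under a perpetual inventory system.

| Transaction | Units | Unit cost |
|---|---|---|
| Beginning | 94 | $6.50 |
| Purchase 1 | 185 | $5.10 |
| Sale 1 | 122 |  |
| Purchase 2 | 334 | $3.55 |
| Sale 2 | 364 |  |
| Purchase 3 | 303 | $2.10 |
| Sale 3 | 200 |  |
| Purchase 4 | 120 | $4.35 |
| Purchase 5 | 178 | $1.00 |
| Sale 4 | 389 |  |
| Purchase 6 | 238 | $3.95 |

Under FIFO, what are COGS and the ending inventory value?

Sale 1 (122) [FIFO — oldest first]: 94 @ $6.50 + 28 @ $5.10 = $753.80
Sale 2 (364) [FIFO — oldest first]: 157 @ $5.10 + 207 @ $3.55 = $1,535.55
Sale 3 (200) [FIFO — oldest first]: 127 @ $3.55 + 73 @ $2.10 = $604.15
Sale 4 (389) [FIFO — oldest first]: 230 @ $2.10 + 120 @ $4.35 + 39 @ $1.00 = $1,044.00
Total COGS = $753.80 + $1,535.55 + $604.15 + $1,044.00 = $3,937.50
Ending inventory: 139 @ $1.00 + 238 @ $3.95 = $1,079.10

COGS = $3,937.50; ending inventory = $1,079.10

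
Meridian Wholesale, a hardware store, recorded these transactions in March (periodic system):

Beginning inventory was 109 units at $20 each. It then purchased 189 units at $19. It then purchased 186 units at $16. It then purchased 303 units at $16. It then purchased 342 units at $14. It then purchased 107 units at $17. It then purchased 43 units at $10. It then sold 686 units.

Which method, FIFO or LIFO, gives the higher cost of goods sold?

FIFO COGS: 109 @ $20 + 189 @ $19 + 186 @ $16 + 202 @ $16 = $11,979
LIFO COGS: 43 @ $10 + 107 @ $17 + 342 @ $14 + 194 @ $16 = $10,141

FIFO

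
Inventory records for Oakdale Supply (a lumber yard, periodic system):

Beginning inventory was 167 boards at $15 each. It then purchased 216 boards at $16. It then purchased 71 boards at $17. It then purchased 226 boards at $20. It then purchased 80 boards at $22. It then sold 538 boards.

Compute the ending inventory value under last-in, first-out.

Sale 1 (538) [LIFO — newest first]: 80 @ $22 + 226 @ $20 + 71 @ $17 + 161 @ $16 = $10,063
Ending inventory: 167 @ $15 + 55 @ $16 = $3,385
Check: goods available $13,448 = COGS $10,063 + ending $3,385

Ending inventory = $3,385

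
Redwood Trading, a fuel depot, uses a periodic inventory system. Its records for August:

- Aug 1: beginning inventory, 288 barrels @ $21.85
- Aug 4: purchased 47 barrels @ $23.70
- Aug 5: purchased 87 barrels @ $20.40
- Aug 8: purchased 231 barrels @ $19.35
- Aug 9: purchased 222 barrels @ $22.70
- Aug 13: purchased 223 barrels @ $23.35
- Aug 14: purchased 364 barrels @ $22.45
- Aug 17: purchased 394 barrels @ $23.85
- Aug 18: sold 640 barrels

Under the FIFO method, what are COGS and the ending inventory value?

COGS = $13,399.80; ending inventory = $28,066.70

Aug 18, 640 sold [FIFO — oldest first]: 288 @ $21.85 + 47 @ $23.70 + 87 @ $20.40 + 218 @ $19.35 = $13,399.80
Ending inventory: 13 @ $19.35 + 222 @ $22.70 + 223 @ $23.35 + 364 @ $22.45 + 394 @ $23.85 = $28,066.70
Check: goods available $41,466.50 = COGS $13,399.80 + ending $28,066.70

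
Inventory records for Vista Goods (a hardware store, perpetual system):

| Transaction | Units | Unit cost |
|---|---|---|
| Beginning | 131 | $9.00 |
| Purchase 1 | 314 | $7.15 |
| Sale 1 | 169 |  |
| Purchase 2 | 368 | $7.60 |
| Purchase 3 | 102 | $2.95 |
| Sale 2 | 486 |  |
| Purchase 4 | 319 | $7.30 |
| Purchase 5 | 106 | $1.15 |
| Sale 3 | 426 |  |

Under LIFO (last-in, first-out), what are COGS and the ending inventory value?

Sale 1 (169) [LIFO — newest first]: 169 @ $7.15 = $1,208.35
Sale 2 (486) [LIFO — newest first]: 102 @ $2.95 + 368 @ $7.60 + 16 @ $7.15 = $3,212.10
Sale 3 (426) [LIFO — newest first]: 106 @ $1.15 + 319 @ $7.30 + 1 @ $7.15 = $2,457.75
Total COGS = $1,208.35 + $3,212.10 + $2,457.75 = $6,878.20
Ending inventory: 131 @ $9.00 + 128 @ $7.15 = $2,094.20

COGS = $6,878.20; ending inventory = $2,094.20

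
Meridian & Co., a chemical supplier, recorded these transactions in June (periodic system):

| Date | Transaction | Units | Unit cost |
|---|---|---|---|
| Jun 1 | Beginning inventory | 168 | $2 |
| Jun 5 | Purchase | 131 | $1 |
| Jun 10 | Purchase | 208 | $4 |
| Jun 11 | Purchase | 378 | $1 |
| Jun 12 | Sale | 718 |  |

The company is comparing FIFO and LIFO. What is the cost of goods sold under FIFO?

FIFO COGS: 168 @ $2 + 131 @ $1 + 208 @ $4 + 211 @ $1 = $1,510
LIFO COGS: 378 @ $1 + 208 @ $4 + 131 @ $1 + 1 @ $2 = $1,343

COGS = $1,510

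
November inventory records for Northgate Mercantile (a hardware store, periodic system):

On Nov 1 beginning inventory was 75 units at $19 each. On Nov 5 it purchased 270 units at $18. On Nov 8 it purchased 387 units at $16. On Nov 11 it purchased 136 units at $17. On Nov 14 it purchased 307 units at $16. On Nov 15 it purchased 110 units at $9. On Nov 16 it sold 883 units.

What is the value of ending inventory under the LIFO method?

Ending inventory = $7,197

Nov 16, 883 sold [LIFO — newest first]: 110 @ $9 + 307 @ $16 + 136 @ $17 + 330 @ $16 = $13,494
Ending inventory: 75 @ $19 + 270 @ $18 + 57 @ $16 = $7,197
Check: goods available $20,691 = COGS $13,494 + ending $7,197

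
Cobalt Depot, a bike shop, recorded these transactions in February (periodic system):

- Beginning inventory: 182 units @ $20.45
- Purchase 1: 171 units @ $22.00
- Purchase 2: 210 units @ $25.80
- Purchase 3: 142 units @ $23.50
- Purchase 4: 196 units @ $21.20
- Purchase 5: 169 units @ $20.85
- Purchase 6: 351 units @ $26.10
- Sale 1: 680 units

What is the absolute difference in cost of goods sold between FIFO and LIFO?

FIFO COGS: 182 @ $20.45 + 171 @ $22.00 + 210 @ $25.80 + 117 @ $23.50 = $15,651.40
LIFO COGS: 351 @ $26.10 + 169 @ $20.85 + 160 @ $21.20 = $16,076.75
Difference = |$15,651.40 − $16,076.75| = $425.35

$425.35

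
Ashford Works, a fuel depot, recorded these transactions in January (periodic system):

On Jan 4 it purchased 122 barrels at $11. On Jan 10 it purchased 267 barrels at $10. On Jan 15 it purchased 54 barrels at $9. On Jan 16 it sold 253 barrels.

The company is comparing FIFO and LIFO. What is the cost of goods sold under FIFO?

FIFO COGS: 122 @ $11 + 131 @ $10 = $2,652
LIFO COGS: 54 @ $9 + 199 @ $10 = $2,476

COGS = $2,652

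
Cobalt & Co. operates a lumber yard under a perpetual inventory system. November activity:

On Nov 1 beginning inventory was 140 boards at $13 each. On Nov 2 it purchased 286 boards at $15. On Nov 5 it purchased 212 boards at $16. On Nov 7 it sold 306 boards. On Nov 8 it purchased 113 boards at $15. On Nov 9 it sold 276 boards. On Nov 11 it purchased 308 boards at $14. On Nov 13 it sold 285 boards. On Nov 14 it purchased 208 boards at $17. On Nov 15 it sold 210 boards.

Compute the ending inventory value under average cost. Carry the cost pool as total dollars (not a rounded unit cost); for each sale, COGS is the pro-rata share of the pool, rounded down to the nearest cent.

After Nov 1: 140 on hand, pool $1,820.00 (≈ $13.0000 each)
After Nov 2: 426 on hand, pool $6,110.00 (≈ $14.3427 each)
After Nov 5: 638 on hand, pool $9,502.00 (≈ $14.8934 each)
Nov 7, sell 306: 306/638 × $9,502.00 → $4,557.38
After Nov 8: 445 on hand, pool $6,639.62 (≈ $14.9205 each)
Nov 9, sell 276: 276/445 × $6,639.62 → $4,118.05
After Nov 11: 477 on hand, pool $6,833.57 (≈ $14.3261 each)
Nov 13, sell 285: 285/477 × $6,833.57 → $4,082.95
After Nov 14: 400 on hand, pool $6,286.62 (≈ $15.7165 each)
Nov 15, sell 210: 210/400 × $6,286.62 → $3,300.47
Total COGS = $4,557.38 + $4,118.05 + $4,082.95 + $3,300.47 = $16,058.85
Ending inventory (cost pool remaining) = $2,986.15

Ending inventory = $2,986.15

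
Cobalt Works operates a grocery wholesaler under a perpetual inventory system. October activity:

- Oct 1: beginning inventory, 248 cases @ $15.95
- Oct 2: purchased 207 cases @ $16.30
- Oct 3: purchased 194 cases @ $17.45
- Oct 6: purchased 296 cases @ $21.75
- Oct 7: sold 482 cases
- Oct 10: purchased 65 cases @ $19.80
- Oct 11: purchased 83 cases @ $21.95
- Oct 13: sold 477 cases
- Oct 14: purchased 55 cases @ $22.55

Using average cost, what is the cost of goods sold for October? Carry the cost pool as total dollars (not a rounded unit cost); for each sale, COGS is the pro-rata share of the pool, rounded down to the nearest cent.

COGS = $17,736.92

After Oct 1: 248 on hand, pool $3,955.60 (≈ $15.9500 each)
After Oct 2: 455 on hand, pool $7,329.70 (≈ $16.1092 each)
After Oct 3: 649 on hand, pool $10,715.00 (≈ $16.5100 each)
After Oct 6: 945 on hand, pool $17,153.00 (≈ $18.1513 each)
Oct 7, sell 482: 482/945 × $17,153.00 → $8,748.93
After Oct 10: 528 on hand, pool $9,691.07 (≈ $18.3543 each)
After Oct 11: 611 on hand, pool $11,512.92 (≈ $18.8427 each)
Oct 13, sell 477: 477/611 × $11,512.92 → $8,987.99
After Oct 14: 189 on hand, pool $3,765.18 (≈ $19.9216 each)
Total COGS = $8,748.93 + $8,987.99 = $17,736.92
Ending inventory (cost pool remaining) = $3,765.18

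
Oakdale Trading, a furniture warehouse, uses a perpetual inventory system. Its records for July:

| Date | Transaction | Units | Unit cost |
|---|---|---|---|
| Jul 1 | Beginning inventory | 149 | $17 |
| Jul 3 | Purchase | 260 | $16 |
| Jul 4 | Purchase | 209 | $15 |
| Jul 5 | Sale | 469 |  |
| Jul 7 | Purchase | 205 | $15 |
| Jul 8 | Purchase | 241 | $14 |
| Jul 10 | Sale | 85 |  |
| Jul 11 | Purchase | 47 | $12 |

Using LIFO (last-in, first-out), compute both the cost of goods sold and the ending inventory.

COGS = $8,485; ending inventory = $8,356

Jul 5, 469 sold [LIFO — newest first]: 209 @ $15 + 260 @ $16 = $7,295
Jul 10, 85 sold [LIFO — newest first]: 85 @ $14 = $1,190
Total COGS = $7,295 + $1,190 = $8,485
Ending inventory: 149 @ $17 + 205 @ $15 + 156 @ $14 + 47 @ $12 = $8,356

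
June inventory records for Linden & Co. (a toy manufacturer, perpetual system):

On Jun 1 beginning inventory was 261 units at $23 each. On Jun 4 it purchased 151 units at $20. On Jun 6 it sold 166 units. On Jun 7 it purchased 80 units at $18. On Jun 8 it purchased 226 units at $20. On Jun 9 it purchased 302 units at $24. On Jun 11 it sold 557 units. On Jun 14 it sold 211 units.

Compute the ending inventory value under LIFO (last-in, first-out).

Ending inventory = $1,978

Jun 6, 166 sold [LIFO — newest first]: 151 @ $20 + 15 @ $23 = $3,365
Jun 11, 557 sold [LIFO — newest first]: 302 @ $24 + 226 @ $20 + 29 @ $18 = $12,290
Jun 14, 211 sold [LIFO — newest first]: 51 @ $18 + 160 @ $23 = $4,598
Total COGS = $3,365 + $12,290 + $4,598 = $20,253
Ending inventory: 86 @ $23 = $1,978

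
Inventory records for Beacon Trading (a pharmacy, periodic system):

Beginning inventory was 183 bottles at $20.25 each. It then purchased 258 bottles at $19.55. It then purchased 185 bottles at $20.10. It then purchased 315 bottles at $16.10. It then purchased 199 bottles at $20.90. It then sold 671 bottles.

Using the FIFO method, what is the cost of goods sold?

COGS = $13,192.65

Sale 1 (671) [FIFO — oldest first]: 183 @ $20.25 + 258 @ $19.55 + 185 @ $20.10 + 45 @ $16.10 = $13,192.65
Ending inventory: 270 @ $16.10 + 199 @ $20.90 = $8,506.10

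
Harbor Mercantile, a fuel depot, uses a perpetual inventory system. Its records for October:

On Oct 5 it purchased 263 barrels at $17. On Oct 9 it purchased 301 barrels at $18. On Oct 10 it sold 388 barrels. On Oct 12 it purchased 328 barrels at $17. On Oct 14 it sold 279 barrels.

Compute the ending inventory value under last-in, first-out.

Oct 10, 388 sold [LIFO — newest first]: 301 @ $18 + 87 @ $17 = $6,897
Oct 14, 279 sold [LIFO — newest first]: 279 @ $17 = $4,743
Total COGS = $6,897 + $4,743 = $11,640
Ending inventory: 176 @ $17 + 49 @ $17 = $3,825

Ending inventory = $3,825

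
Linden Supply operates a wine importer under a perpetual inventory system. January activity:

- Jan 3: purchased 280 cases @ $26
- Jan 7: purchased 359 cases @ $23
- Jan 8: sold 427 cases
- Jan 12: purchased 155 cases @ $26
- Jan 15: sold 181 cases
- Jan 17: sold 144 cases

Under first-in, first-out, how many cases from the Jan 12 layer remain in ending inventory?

42

Jan 8, 427 sold [FIFO — oldest first]: 280 @ $26 + 147 @ $23 = $10,661
Jan 15, 181 sold [FIFO — oldest first]: 181 @ $23 = $4,163
Jan 17, 144 sold [FIFO — oldest first]: 31 @ $23 + 113 @ $26 = $3,651
Total COGS = $10,661 + $4,163 + $3,651 = $18,475
Ending inventory: 42 @ $26 = $1,092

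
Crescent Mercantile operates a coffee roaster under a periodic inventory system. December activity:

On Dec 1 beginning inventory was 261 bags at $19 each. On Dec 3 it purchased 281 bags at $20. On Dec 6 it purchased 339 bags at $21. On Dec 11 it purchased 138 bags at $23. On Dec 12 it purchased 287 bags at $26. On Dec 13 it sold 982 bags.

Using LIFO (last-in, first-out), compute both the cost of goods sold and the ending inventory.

Dec 13, 982 sold [LIFO — newest first]: 287 @ $26 + 138 @ $23 + 339 @ $21 + 218 @ $20 = $22,115
Ending inventory: 261 @ $19 + 63 @ $20 = $6,219
Check: goods available $28,334 = COGS $22,115 + ending $6,219

COGS = $22,115; ending inventory = $6,219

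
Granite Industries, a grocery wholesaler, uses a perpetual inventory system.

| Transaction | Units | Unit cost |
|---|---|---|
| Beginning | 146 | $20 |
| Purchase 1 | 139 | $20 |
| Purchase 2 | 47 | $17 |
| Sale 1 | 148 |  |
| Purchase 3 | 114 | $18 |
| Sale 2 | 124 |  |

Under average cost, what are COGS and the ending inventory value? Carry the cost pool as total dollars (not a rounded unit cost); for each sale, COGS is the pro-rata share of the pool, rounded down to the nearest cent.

After Beginning: 146 on hand, pool $2,920.00 (≈ $20.0000 each)
After Purchase 1: 285 on hand, pool $5,700.00 (≈ $20.0000 each)
After Purchase 2: 332 on hand, pool $6,499.00 (≈ $19.5753 each)
Sale 1, sell 148: 148/332 × $6,499.00 → $2,897.14
After Purchase 3: 298 on hand, pool $5,653.86 (≈ $18.9727 each)
Sale 2, sell 124: 124/298 × $5,653.86 → $2,352.61
Total COGS = $2,897.14 + $2,352.61 = $5,249.75
Ending inventory (cost pool remaining) = $3,301.25
Check: goods available $8,551.00 = COGS $5,249.75 + ending $3,301.25

COGS = $5,249.75; ending inventory = $3,301.25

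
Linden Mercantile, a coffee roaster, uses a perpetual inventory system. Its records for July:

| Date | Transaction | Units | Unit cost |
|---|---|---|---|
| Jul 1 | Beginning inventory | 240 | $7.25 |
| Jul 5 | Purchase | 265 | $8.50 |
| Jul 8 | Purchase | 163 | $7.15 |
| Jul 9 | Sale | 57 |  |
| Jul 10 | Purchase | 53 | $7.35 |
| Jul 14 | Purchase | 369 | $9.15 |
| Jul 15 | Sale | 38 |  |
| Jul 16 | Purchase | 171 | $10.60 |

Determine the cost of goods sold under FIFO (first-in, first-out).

Jul 9, 57 sold [FIFO — oldest first]: 57 @ $7.25 = $413.25
Jul 15, 38 sold [FIFO — oldest first]: 38 @ $7.25 = $275.50
Total COGS = $413.25 + $275.50 = $688.75
Ending inventory: 145 @ $7.25 + 265 @ $8.50 + 163 @ $7.15 + 53 @ $7.35 + 369 @ $9.15 + 171 @ $10.60 = $10,047.70
Check: goods available $10,736.45 = COGS $688.75 + ending $10,047.70

COGS = $688.75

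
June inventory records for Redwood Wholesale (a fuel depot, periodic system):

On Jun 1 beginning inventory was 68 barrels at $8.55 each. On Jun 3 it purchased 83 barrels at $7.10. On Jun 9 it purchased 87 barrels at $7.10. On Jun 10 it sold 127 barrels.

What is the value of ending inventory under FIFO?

Ending inventory = $788.10

Jun 10, 127 sold [FIFO — oldest first]: 68 @ $8.55 + 59 @ $7.10 = $1,000.30
Ending inventory: 24 @ $7.10 + 87 @ $7.10 = $788.10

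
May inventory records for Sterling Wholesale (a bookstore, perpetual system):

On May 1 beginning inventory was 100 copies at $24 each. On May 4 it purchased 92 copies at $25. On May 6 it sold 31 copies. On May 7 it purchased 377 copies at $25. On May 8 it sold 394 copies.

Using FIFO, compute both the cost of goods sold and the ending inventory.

COGS = $10,525; ending inventory = $3,600

May 6, 31 sold [FIFO — oldest first]: 31 @ $24 = $744
May 8, 394 sold [FIFO — oldest first]: 69 @ $24 + 92 @ $25 + 233 @ $25 = $9,781
Total COGS = $744 + $9,781 = $10,525
Ending inventory: 144 @ $25 = $3,600
Check: goods available $14,125 = COGS $10,525 + ending $3,600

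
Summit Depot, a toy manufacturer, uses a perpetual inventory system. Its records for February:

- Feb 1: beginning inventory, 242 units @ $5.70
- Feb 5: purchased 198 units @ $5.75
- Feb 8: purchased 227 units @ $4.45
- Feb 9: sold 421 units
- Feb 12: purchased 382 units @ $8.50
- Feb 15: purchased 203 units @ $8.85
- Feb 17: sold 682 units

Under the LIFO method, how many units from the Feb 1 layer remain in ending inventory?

149

Feb 9, 421 sold [LIFO — newest first]: 227 @ $4.45 + 194 @ $5.75 = $2,125.65
Feb 17, 682 sold [LIFO — newest first]: 203 @ $8.85 + 382 @ $8.50 + 4 @ $5.75 + 93 @ $5.70 = $5,596.65
Total COGS = $2,125.65 + $5,596.65 = $7,722.30
Ending inventory: 149 @ $5.70 = $849.30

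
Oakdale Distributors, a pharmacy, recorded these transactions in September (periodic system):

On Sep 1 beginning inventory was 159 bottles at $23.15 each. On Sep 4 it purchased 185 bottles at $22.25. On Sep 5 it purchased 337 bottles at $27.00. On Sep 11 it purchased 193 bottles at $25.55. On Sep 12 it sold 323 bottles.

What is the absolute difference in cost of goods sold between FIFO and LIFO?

FIFO COGS: 159 @ $23.15 + 164 @ $22.25 = $7,329.85
LIFO COGS: 193 @ $25.55 + 130 @ $27.00 = $8,441.15
Difference = |$7,329.85 − $8,441.15| = $1,111.30

$1,111.30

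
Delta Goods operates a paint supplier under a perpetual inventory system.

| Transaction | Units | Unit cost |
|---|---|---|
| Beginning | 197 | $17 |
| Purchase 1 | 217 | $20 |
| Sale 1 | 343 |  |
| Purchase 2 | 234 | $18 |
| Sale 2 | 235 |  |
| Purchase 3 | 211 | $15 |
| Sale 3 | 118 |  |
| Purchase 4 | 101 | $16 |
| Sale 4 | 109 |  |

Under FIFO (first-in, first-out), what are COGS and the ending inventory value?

COGS = $14,256; ending inventory = $2,426

Sale 1 (343) [FIFO — oldest first]: 197 @ $17 + 146 @ $20 = $6,269
Sale 2 (235) [FIFO — oldest first]: 71 @ $20 + 164 @ $18 = $4,372
Sale 3 (118) [FIFO — oldest first]: 70 @ $18 + 48 @ $15 = $1,980
Sale 4 (109) [FIFO — oldest first]: 109 @ $15 = $1,635
Total COGS = $6,269 + $4,372 + $1,980 + $1,635 = $14,256
Ending inventory: 54 @ $15 + 101 @ $16 = $2,426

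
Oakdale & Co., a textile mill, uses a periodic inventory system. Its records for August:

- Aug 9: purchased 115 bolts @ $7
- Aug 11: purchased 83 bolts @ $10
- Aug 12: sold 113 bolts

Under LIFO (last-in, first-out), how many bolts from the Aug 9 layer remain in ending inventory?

Aug 12, 113 sold [LIFO — newest first]: 83 @ $10 + 30 @ $7 = $1,040
Ending inventory: 85 @ $7 = $595

85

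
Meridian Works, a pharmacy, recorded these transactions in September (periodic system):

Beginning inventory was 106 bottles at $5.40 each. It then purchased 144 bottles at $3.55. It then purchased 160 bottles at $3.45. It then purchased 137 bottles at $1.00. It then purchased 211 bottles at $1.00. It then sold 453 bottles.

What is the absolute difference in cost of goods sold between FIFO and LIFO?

FIFO COGS: 106 @ $5.40 + 144 @ $3.55 + 160 @ $3.45 + 43 @ $1.00 = $1,678.60
LIFO COGS: 211 @ $1.00 + 137 @ $1.00 + 105 @ $3.45 = $710.25
Difference = |$1,678.60 − $710.25| = $968.35

$968.35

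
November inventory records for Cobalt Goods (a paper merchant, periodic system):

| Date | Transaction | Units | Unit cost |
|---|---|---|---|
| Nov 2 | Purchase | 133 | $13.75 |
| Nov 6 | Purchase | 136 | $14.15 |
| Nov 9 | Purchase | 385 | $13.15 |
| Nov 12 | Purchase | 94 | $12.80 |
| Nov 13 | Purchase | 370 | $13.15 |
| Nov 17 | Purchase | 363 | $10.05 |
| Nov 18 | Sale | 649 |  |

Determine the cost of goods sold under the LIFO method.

Nov 18, 649 sold [LIFO — newest first]: 363 @ $10.05 + 286 @ $13.15 = $7,409.05
Ending inventory: 133 @ $13.75 + 136 @ $14.15 + 385 @ $13.15 + 94 @ $12.80 + 84 @ $13.15 = $11,123.70

COGS = $7,409.05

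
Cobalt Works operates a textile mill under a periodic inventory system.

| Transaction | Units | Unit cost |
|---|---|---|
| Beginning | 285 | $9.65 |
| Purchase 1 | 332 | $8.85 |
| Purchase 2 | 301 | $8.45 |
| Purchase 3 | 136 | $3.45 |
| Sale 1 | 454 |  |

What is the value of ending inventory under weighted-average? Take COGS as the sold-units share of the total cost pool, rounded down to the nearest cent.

Sale 1, sell 454: 454/1054 × $8,701.10 → $3,747.91
Ending inventory (cost pool remaining) = $4,953.19
Check: goods available $8,701.10 = COGS $3,747.91 + ending $4,953.19

Ending inventory = $4,953.19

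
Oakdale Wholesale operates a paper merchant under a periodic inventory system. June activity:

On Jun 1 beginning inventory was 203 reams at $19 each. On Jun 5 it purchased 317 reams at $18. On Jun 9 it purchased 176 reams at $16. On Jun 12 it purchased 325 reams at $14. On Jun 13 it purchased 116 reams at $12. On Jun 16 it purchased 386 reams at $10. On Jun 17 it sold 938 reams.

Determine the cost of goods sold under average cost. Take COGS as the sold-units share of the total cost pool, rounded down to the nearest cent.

Jun 17, sell 938: 938/1523 × $22,181.00 → $13,661.04
Ending inventory (cost pool remaining) = $8,519.96

COGS = $13,661.04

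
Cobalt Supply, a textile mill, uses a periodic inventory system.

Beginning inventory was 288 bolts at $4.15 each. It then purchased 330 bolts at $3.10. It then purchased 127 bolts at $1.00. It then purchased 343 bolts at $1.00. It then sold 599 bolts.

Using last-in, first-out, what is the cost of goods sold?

COGS = $869.90

Sale 1 (599) [LIFO — newest first]: 343 @ $1.00 + 127 @ $1.00 + 129 @ $3.10 = $869.90
Ending inventory: 288 @ $4.15 + 201 @ $3.10 = $1,818.30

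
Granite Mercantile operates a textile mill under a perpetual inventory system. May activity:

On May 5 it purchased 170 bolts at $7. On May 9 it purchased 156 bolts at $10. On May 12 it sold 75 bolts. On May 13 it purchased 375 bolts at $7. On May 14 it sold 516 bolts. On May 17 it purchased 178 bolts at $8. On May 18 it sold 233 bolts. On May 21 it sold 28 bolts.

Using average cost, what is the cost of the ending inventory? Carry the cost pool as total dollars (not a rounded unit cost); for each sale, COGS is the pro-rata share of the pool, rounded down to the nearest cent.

After May 5: 170 on hand, pool $1,190.00 (≈ $7.0000 each)
After May 9: 326 on hand, pool $2,750.00 (≈ $8.4356 each)
May 12, sell 75: 75/326 × $2,750.00 → $632.66
After May 13: 626 on hand, pool $4,742.34 (≈ $7.5756 each)
May 14, sell 516: 516/626 × $4,742.34 → $3,909.02
After May 17: 288 on hand, pool $2,257.32 (≈ $7.8379 each)
May 18, sell 233: 233/288 × $2,257.32 → $1,826.23
May 21, sell 28: 28/55 × $431.09 → $219.46
Total COGS = $632.66 + $3,909.02 + $1,826.23 + $219.46 = $6,587.37
Ending inventory (cost pool remaining) = $211.63

Ending inventory = $211.63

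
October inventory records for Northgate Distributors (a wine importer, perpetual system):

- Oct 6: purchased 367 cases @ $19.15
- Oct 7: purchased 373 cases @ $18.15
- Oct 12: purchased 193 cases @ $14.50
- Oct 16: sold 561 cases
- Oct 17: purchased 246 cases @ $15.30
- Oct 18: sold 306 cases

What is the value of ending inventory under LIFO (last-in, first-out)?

Ending inventory = $5,974.80

Oct 16, 561 sold [LIFO — newest first]: 193 @ $14.50 + 368 @ $18.15 = $9,477.70
Oct 18, 306 sold [LIFO — newest first]: 246 @ $15.30 + 5 @ $18.15 + 55 @ $19.15 = $4,907.80
Total COGS = $9,477.70 + $4,907.80 = $14,385.50
Ending inventory: 312 @ $19.15 = $5,974.80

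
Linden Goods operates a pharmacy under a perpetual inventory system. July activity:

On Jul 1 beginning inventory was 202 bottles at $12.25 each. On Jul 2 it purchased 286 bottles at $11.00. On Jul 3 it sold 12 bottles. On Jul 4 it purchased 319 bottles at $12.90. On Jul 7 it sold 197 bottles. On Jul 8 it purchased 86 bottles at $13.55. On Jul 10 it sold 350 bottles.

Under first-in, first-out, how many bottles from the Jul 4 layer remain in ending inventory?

248

Jul 3, 12 sold [FIFO — oldest first]: 12 @ $12.25 = $147.00
Jul 7, 197 sold [FIFO — oldest first]: 190 @ $12.25 + 7 @ $11.00 = $2,404.50
Jul 10, 350 sold [FIFO — oldest first]: 279 @ $11.00 + 71 @ $12.90 = $3,984.90
Total COGS = $147.00 + $2,404.50 + $3,984.90 = $6,536.40
Ending inventory: 248 @ $12.90 + 86 @ $13.55 = $4,364.50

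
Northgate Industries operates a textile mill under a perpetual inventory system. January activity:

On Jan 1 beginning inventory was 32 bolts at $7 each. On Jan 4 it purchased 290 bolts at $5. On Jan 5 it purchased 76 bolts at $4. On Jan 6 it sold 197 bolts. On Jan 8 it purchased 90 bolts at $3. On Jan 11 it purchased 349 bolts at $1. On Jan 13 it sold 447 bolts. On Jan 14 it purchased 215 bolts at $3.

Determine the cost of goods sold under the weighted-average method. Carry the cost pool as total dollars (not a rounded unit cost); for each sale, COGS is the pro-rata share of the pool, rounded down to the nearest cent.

After Jan 1: 32 on hand, pool $224.00 (≈ $7.0000 each)
After Jan 4: 322 on hand, pool $1,674.00 (≈ $5.1988 each)
After Jan 5: 398 on hand, pool $1,978.00 (≈ $4.9698 each)
Jan 6, sell 197: 197/398 × $1,978.00 → $979.06
After Jan 8: 291 on hand, pool $1,268.94 (≈ $4.3606 each)
After Jan 11: 640 on hand, pool $1,617.94 (≈ $2.5280 each)
Jan 13, sell 447: 447/640 × $1,617.94 → $1,130.02
After Jan 14: 408 on hand, pool $1,132.92 (≈ $2.7768 each)
Total COGS = $979.06 + $1,130.02 = $2,109.08
Ending inventory (cost pool remaining) = $1,132.92

COGS = $2,109.08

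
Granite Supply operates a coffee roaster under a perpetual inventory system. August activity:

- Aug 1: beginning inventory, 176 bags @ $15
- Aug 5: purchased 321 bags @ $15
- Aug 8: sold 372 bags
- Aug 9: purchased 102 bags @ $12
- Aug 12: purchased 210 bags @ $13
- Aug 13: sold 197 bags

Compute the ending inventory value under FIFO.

Aug 8, 372 sold [FIFO — oldest first]: 176 @ $15 + 196 @ $15 = $5,580
Aug 13, 197 sold [FIFO — oldest first]: 125 @ $15 + 72 @ $12 = $2,739
Total COGS = $5,580 + $2,739 = $8,319
Ending inventory: 30 @ $12 + 210 @ $13 = $3,090

Ending inventory = $3,090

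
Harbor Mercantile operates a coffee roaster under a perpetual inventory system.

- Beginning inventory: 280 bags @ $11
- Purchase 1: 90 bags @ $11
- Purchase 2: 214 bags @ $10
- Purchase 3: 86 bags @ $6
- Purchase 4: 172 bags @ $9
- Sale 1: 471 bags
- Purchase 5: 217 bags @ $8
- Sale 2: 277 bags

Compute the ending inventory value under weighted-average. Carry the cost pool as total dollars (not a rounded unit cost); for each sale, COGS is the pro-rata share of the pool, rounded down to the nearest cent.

After Beginning: 280 on hand, pool $3,080.00 (≈ $11.0000 each)
After Purchase 1: 370 on hand, pool $4,070.00 (≈ $11.0000 each)
After Purchase 2: 584 on hand, pool $6,210.00 (≈ $10.6336 each)
After Purchase 3: 670 on hand, pool $6,726.00 (≈ $10.0388 each)
After Purchase 4: 842 on hand, pool $8,274.00 (≈ $9.8266 each)
Sale 1, sell 471: 471/842 × $8,274.00 → $4,628.33
After Purchase 5: 588 on hand, pool $5,381.67 (≈ $9.1525 each)
Sale 2, sell 277: 277/588 × $5,381.67 → $2,535.24
Total COGS = $4,628.33 + $2,535.24 = $7,163.57
Ending inventory (cost pool remaining) = $2,846.43

Ending inventory = $2,846.43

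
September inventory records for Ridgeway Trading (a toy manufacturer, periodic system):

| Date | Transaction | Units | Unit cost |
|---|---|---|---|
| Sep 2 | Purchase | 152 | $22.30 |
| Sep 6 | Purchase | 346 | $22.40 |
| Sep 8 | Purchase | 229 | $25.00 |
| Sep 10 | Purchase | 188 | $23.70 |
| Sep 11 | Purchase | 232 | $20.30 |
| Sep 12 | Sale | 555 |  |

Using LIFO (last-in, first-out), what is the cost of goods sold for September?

Sep 12, 555 sold [LIFO — newest first]: 232 @ $20.30 + 188 @ $23.70 + 135 @ $25.00 = $12,540.20
Ending inventory: 152 @ $22.30 + 346 @ $22.40 + 94 @ $25.00 = $13,490.00

COGS = $12,540.20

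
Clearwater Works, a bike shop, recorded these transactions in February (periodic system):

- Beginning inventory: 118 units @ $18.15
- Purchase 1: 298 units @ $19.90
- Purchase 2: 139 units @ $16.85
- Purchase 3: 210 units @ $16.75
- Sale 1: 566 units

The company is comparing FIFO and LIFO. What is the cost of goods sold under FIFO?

FIFO COGS: 118 @ $18.15 + 298 @ $19.90 + 139 @ $16.85 + 11 @ $16.75 = $10,598.30
LIFO COGS: 210 @ $16.75 + 139 @ $16.85 + 217 @ $19.90 = $10,177.95

COGS = $10,598.30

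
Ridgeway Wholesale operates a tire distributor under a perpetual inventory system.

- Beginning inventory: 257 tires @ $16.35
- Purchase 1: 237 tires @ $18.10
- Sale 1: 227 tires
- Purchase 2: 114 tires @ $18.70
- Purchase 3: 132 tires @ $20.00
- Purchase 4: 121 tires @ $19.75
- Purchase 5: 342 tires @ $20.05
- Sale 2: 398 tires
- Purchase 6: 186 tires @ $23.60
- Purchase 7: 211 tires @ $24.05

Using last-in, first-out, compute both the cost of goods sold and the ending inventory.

COGS = $12,071.80; ending inventory = $19,902.65

Sale 1 (227) [LIFO — newest first]: 227 @ $18.10 = $4,108.70
Sale 2 (398) [LIFO — newest first]: 342 @ $20.05 + 56 @ $19.75 = $7,963.10
Total COGS = $4,108.70 + $7,963.10 = $12,071.80
Ending inventory: 257 @ $16.35 + 10 @ $18.10 + 114 @ $18.70 + 132 @ $20.00 + 65 @ $19.75 + 186 @ $23.60 + 211 @ $24.05 = $19,902.65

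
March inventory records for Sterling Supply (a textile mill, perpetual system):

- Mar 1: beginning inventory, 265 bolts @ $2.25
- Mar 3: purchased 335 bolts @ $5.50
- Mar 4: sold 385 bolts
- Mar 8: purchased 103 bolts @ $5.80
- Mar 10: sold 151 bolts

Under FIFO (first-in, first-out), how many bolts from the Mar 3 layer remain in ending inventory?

Mar 4, 385 sold [FIFO — oldest first]: 265 @ $2.25 + 120 @ $5.50 = $1,256.25
Mar 10, 151 sold [FIFO — oldest first]: 151 @ $5.50 = $830.50
Total COGS = $1,256.25 + $830.50 = $2,086.75
Ending inventory: 64 @ $5.50 + 103 @ $5.80 = $949.40

64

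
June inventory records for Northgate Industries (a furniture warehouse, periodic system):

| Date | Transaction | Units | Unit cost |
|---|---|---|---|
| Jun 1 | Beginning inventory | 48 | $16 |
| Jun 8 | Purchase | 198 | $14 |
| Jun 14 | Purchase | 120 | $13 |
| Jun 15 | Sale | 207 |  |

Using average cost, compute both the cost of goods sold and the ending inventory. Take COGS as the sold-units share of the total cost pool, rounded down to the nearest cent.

COGS = $2,884.42; ending inventory = $2,215.58

Jun 15, sell 207: 207/366 × $5,100.00 → $2,884.42
Ending inventory (cost pool remaining) = $2,215.58
Check: goods available $5,100.00 = COGS $2,884.42 + ending $2,215.58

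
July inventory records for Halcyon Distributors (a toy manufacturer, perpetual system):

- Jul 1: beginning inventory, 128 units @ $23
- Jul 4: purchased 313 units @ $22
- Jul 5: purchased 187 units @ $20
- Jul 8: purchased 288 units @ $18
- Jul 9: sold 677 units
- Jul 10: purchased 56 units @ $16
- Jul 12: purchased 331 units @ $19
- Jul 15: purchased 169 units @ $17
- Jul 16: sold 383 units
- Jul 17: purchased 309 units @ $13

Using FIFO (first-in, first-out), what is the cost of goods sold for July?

COGS = $21,322

Jul 9, 677 sold [FIFO — oldest first]: 128 @ $23 + 313 @ $22 + 187 @ $20 + 49 @ $18 = $14,452
Jul 16, 383 sold [FIFO — oldest first]: 239 @ $18 + 56 @ $16 + 88 @ $19 = $6,870
Total COGS = $14,452 + $6,870 = $21,322
Ending inventory: 243 @ $19 + 169 @ $17 + 309 @ $13 = $11,507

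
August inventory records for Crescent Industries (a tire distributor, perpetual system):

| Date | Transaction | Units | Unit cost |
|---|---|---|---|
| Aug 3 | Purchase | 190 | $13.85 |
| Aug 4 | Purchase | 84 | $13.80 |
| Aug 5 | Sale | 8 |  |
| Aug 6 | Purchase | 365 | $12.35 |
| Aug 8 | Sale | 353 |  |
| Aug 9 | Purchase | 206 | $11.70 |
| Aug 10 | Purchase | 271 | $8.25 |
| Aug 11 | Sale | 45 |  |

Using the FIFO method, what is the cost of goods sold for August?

Aug 5, 8 sold [FIFO — oldest first]: 8 @ $13.85 = $110.80
Aug 8, 353 sold [FIFO — oldest first]: 182 @ $13.85 + 84 @ $13.80 + 87 @ $12.35 = $4,754.35
Aug 11, 45 sold [FIFO — oldest first]: 45 @ $12.35 = $555.75
Total COGS = $110.80 + $4,754.35 + $555.75 = $5,420.90
Ending inventory: 233 @ $12.35 + 206 @ $11.70 + 271 @ $8.25 = $7,523.50

COGS = $5,420.90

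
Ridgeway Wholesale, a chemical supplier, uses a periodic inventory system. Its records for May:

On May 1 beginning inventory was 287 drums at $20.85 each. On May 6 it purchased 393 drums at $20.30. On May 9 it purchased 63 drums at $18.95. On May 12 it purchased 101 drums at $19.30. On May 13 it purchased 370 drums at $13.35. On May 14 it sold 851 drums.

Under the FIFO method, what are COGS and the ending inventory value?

COGS = $17,198.45; ending inventory = $4,846.05

May 14, 851 sold [FIFO — oldest first]: 287 @ $20.85 + 393 @ $20.30 + 63 @ $18.95 + 101 @ $19.30 + 7 @ $13.35 = $17,198.45
Ending inventory: 363 @ $13.35 = $4,846.05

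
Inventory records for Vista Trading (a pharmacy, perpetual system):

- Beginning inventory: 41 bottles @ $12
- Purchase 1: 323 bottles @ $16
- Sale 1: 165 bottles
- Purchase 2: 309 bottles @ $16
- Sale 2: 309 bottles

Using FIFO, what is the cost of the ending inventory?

Sale 1 (165) [FIFO — oldest first]: 41 @ $12 + 124 @ $16 = $2,476
Sale 2 (309) [FIFO — oldest first]: 199 @ $16 + 110 @ $16 = $4,944
Total COGS = $2,476 + $4,944 = $7,420
Ending inventory: 199 @ $16 = $3,184

Ending inventory = $3,184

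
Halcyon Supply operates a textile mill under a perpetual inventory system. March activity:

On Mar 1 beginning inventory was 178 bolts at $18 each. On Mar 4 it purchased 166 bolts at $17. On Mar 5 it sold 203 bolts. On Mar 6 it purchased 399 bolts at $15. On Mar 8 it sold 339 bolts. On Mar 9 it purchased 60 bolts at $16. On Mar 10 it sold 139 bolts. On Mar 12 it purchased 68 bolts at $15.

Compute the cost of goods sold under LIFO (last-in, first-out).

Mar 5, 203 sold [LIFO — newest first]: 166 @ $17 + 37 @ $18 = $3,488
Mar 8, 339 sold [LIFO — newest first]: 339 @ $15 = $5,085
Mar 10, 139 sold [LIFO — newest first]: 60 @ $16 + 60 @ $15 + 19 @ $18 = $2,202
Total COGS = $3,488 + $5,085 + $2,202 = $10,775
Ending inventory: 122 @ $18 + 68 @ $15 = $3,216
Check: goods available $13,991 = COGS $10,775 + ending $3,216

COGS = $10,775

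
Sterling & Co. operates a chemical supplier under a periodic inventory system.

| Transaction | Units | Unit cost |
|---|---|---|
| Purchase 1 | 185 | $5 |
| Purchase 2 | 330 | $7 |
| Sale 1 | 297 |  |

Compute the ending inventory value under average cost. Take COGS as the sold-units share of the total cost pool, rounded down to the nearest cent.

Sale 1, sell 297: 297/515 × $3,235.00 → $1,865.62
Ending inventory (cost pool remaining) = $1,369.38
Check: goods available $3,235.00 = COGS $1,865.62 + ending $1,369.38

Ending inventory = $1,369.38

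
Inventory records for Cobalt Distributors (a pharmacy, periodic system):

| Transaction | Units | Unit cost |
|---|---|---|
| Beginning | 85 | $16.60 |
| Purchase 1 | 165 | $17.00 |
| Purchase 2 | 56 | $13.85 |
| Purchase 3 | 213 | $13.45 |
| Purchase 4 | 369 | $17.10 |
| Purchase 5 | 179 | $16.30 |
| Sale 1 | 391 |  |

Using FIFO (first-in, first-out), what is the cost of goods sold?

Sale 1 (391) [FIFO — oldest first]: 85 @ $16.60 + 165 @ $17.00 + 56 @ $13.85 + 85 @ $13.45 = $6,134.85
Ending inventory: 128 @ $13.45 + 369 @ $17.10 + 179 @ $16.30 = $10,949.20
Check: goods available $17,084.05 = COGS $6,134.85 + ending $10,949.20

COGS = $6,134.85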